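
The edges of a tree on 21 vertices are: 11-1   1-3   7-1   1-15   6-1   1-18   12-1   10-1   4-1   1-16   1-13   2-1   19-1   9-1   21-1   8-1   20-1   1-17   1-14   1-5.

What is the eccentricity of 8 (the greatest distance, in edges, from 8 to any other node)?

2

Distances from 8 peak at 2, attained at 16 (10, 5, 9, 7, 21, 2, 3, 17, 6, 15, 12, 13, 19, 11, 18, 20, 4, 14 also at distance 2).
8 – 1 – 16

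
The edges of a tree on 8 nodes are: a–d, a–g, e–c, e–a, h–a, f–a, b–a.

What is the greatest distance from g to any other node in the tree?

3

A farthest node from g is c.
The path g-a-e-c has 3 edges.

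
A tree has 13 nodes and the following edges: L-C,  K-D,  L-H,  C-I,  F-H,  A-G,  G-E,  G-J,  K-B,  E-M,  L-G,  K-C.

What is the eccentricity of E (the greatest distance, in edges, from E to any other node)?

5

A farthest node from E is B (D also at distance 5).
The path E–G–L–C–K–B has 5 edges.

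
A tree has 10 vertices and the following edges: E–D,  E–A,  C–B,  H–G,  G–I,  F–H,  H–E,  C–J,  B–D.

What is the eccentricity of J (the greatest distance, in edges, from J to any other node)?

7

Distances from J peak at 7, attained at I.
J-C-B-D-E-H-G-I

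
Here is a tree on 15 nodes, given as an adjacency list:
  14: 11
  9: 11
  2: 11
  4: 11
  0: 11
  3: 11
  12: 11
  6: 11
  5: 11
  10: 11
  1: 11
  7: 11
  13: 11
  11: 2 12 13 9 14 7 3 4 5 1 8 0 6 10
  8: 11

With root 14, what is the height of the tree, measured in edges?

The longest root-to-leaf path is 14–11–4 (2 edges).

2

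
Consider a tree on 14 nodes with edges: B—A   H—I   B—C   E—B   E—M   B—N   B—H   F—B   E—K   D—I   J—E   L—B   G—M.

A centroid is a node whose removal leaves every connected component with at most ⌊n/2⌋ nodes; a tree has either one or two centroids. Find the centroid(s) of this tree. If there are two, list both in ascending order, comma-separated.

If B is removed the pieces have sizes 5, 3, 1, 1, 1, 1, 1, all ≤ ⌊14/2⌋ = 7.
No neighbour of B does as well, so B is the unique centroid.

B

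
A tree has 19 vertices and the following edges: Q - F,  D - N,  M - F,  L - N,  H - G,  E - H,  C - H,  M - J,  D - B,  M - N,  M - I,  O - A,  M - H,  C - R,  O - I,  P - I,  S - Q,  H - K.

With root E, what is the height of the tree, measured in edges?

The longest root-to-leaf path is E → H → M → I → O → A (5 edges).

5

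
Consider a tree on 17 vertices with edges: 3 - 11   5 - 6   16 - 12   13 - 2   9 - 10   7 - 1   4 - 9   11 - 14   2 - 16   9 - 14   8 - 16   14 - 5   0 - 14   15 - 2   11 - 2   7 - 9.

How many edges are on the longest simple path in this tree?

7

A longest path is 1–7–9–14–11–2–16–12, with 7 edges.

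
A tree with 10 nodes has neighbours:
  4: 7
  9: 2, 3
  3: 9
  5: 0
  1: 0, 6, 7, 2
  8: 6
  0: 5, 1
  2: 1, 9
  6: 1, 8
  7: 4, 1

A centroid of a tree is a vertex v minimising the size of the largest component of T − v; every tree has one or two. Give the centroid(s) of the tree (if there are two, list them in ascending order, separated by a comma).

1

Delete 1: the remaining components have sizes 3, 2, 2, 2. Max 3 ≤ 5, so 1 is a centroid.
No neighbour of 1 does as well, so 1 is the unique centroid.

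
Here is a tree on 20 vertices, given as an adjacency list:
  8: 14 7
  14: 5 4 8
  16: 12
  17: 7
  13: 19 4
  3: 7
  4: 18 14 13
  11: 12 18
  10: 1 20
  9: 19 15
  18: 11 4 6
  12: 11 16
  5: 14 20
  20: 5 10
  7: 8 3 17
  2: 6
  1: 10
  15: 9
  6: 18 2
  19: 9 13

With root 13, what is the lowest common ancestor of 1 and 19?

13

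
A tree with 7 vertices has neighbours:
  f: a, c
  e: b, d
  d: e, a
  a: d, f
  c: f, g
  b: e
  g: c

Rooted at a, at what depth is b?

3

Climbing from b to the root: b → e → d → a. That's 3 steps.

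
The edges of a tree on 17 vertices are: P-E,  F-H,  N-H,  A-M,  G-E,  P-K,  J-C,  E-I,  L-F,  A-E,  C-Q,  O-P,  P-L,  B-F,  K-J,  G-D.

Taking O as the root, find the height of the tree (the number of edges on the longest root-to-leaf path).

Q sits deepest: O-P-K-J-C-Q — 5 edges from the root.

5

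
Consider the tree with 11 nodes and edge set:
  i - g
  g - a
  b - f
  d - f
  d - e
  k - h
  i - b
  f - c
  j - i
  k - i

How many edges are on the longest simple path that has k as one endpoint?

5

Distances from k peak at 5, attained at e.
k-i-b-f-d-e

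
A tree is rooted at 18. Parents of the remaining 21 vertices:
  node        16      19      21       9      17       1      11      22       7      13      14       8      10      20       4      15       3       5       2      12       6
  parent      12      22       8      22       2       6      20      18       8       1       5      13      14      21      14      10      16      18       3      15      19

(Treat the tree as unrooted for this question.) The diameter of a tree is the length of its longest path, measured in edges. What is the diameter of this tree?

18

A longest path is 17 - 2 - 3 - 16 - 12 - 15 - 10 - 14 - 5 - 18 - 22 - 19 - 6 - 1 - 13 - 8 - 21 - 20 - 11, with 18 edges.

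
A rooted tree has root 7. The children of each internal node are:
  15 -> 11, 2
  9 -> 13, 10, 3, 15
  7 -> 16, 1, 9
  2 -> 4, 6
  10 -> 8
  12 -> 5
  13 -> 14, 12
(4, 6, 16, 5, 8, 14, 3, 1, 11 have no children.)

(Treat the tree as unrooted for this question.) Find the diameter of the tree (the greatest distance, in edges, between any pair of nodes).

6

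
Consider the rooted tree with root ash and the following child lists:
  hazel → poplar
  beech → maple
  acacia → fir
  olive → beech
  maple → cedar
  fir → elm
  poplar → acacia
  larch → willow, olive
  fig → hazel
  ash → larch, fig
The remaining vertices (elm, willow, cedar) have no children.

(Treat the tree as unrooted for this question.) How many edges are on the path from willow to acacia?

willow - larch - ash - fig - hazel - poplar - acacia: 6 edges.

6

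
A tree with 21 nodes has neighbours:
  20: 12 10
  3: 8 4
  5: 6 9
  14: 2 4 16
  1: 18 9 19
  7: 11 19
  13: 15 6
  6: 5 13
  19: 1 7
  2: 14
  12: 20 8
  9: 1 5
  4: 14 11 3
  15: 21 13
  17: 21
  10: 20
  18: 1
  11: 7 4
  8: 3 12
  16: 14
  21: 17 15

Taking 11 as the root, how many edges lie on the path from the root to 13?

7

Climbing from 13 to the root: 13 → 6 → 5 → 9 → 1 → 19 → 7 → 11. That's 7 steps.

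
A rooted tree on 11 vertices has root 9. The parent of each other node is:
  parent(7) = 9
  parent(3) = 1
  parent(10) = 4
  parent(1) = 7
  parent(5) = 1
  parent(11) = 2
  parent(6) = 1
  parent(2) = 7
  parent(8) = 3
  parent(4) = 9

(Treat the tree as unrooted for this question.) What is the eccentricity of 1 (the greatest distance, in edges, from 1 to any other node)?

The node farthest from 1 is 10, via 1 – 7 – 9 – 4 – 10 — 4 edges.

4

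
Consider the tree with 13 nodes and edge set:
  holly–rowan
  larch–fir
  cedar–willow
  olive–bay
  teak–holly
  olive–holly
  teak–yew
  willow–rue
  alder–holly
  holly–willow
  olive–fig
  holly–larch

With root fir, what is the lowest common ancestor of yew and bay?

Ancestors of yew (toward the root): yew, teak, holly, larch, fir.
Ancestors of bay: bay, olive, holly, larch, fir.
The deepest node appearing in both lists is holly.

holly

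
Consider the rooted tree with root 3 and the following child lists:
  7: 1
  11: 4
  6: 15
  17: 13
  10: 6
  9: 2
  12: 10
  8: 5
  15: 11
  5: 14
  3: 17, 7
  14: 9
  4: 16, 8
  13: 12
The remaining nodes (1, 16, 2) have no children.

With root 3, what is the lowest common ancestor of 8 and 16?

4

8's ancestor chain is 8, 4, 11, 15, 6, 10, 12, 13, 17, 3 and 16's is 16, 4, 11, 15, 6, 10, 12, 13, 17, 3; they first meet at 4.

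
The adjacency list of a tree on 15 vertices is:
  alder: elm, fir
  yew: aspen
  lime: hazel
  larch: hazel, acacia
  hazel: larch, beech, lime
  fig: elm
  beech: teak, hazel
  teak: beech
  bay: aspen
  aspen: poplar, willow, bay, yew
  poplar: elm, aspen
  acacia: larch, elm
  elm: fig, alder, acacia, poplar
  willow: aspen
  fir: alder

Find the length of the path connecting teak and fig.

Walking from teak: teak–beech–hazel–larch–acacia–elm–fig. Length 6.

6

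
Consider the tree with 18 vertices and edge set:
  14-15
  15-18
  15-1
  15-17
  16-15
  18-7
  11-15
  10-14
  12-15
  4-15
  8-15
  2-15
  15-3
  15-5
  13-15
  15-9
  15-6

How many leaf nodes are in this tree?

Exactly 15 nodes have a single neighbour: 1, 2, 3, 4, 5, 6, 7, 8, 9, 10, 11, 12, 13, 16, 17.

15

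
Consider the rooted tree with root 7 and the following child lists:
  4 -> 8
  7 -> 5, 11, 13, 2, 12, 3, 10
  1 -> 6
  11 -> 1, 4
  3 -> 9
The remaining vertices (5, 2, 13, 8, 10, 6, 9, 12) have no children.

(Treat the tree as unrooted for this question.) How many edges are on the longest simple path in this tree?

5

A longest path is 6 – 1 – 11 – 7 – 3 – 9, with 5 edges.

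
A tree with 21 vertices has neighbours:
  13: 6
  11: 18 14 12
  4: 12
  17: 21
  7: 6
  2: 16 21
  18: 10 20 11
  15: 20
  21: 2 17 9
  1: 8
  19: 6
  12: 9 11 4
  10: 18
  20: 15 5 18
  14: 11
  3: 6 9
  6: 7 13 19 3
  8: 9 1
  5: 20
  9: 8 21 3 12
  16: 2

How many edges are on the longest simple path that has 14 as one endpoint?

A farthest node from 14 is 19 (7, 16, 13 also at distance 6).
The path 14 – 11 – 12 – 9 – 3 – 6 – 19 has 6 edges.

6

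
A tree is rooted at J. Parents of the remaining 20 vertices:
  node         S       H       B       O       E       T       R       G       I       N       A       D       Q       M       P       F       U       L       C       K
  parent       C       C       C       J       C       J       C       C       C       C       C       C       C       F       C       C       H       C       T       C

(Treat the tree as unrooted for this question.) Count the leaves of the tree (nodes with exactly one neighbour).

Exactly 16 nodes have a single neighbour: A, B, D, E, G, I, K, L, M, N, O, P, Q, R, S, U.

16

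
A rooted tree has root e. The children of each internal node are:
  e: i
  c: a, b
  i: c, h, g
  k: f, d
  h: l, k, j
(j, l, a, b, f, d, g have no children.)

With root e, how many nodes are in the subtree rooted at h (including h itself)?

6

Descendants of h (including itself): h, j, l, k, f, d. That's 6.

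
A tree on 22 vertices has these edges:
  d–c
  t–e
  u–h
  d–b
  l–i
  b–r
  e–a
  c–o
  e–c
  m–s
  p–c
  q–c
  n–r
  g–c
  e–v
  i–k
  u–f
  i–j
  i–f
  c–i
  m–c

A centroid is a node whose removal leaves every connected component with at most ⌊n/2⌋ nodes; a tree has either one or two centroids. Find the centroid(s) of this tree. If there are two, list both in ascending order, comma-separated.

If c is removed the pieces have sizes 7, 4, 4, 2, 1, 1, 1, 1, all ≤ ⌊22/2⌋ = 11.
Every other node leaves some component of size > 11, so the centroid is unique.

c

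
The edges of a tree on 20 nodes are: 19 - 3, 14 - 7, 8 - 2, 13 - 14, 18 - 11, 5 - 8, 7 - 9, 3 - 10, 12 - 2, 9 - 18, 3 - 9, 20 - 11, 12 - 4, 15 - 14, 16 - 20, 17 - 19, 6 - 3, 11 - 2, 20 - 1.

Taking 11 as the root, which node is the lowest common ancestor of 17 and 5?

17's ancestor chain is 17, 19, 3, 9, 18, 11 and 5's is 5, 8, 2, 11; they first meet at 11.

11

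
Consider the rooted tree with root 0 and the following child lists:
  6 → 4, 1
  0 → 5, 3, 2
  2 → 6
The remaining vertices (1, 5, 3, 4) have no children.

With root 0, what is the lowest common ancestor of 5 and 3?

0

5's ancestor chain is 5, 0 and 3's is 3, 0; they first meet at 0.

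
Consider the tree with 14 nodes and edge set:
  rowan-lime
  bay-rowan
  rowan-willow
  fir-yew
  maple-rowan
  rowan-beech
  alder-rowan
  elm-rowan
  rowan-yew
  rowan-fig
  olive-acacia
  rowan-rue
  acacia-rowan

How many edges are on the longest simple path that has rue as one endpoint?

3

Distances from rue peak at 3, attained at fir (olive also at distance 3).
rue–rowan–yew–fir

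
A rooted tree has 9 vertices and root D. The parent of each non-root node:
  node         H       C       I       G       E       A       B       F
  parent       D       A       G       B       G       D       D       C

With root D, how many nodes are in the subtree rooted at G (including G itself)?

3

Descendants of G (including itself): G, I, E. That's 3.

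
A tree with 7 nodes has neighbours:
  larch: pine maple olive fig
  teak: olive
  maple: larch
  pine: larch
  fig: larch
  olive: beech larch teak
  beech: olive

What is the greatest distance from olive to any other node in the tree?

2

The node farthest from olive is fig (maple, pine also at distance 2), via olive-larch-fig — 2 edges.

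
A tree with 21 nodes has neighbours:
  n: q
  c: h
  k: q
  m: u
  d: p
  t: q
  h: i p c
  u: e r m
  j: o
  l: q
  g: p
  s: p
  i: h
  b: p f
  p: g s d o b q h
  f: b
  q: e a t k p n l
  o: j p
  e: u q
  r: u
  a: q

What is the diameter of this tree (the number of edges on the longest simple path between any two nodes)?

6

Starting from m, a farthest node is i at distance 6.
One longest path: m-u-e-q-p-h-i.
So the diameter is 6.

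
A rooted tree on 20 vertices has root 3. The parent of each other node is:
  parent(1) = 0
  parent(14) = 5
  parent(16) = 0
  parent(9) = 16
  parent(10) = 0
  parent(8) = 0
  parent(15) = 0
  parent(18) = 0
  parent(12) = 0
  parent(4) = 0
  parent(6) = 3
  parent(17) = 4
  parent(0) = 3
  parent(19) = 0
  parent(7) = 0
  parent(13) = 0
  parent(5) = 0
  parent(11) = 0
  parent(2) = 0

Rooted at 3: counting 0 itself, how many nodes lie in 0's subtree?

18

The subtree rooted at 0 contains: 0, 4, 7, 18, 16, 8, 1, 19, 12, 15, 11, 10, 5, 2, 13, 17, 9, 14 — 18 nodes.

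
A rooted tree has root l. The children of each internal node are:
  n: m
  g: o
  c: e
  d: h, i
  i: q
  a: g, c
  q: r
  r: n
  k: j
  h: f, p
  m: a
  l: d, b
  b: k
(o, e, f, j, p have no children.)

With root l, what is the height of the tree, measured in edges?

The longest root-to-leaf path is l → d → i → q → r → n → m → a → c → e (9 edges).

9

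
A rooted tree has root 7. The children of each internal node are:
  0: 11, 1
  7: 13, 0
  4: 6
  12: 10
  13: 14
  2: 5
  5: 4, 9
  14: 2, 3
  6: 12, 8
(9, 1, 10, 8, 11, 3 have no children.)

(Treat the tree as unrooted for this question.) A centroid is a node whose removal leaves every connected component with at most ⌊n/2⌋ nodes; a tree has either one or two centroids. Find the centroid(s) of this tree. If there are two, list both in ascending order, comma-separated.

Delete 2: the remaining components have sizes 7, 7. Max 7 ≤ 7, so 2 is a centroid.
No neighbour of 2 does as well, so 2 is the unique centroid.

2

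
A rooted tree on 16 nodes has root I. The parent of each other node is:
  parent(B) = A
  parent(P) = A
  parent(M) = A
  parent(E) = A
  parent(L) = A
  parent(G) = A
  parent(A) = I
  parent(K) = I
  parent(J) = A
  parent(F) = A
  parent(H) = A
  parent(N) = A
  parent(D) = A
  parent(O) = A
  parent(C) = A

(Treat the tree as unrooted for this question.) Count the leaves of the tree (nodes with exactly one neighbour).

14

Degree-1 nodes: B, C, D, E, F, G, H, J, K, L, M, N, O, P — 14 of them.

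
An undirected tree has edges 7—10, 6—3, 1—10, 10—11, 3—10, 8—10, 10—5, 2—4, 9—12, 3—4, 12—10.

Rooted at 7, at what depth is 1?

2

7–10–1 — 2 edges.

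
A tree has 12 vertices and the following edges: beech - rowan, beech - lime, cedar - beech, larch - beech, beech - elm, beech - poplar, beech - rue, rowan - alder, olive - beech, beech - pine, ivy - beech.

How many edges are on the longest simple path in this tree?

Starting from alder, a farthest node is olive at distance 3.
One longest path: alder-rowan-beech-olive.
So the diameter is 3.

3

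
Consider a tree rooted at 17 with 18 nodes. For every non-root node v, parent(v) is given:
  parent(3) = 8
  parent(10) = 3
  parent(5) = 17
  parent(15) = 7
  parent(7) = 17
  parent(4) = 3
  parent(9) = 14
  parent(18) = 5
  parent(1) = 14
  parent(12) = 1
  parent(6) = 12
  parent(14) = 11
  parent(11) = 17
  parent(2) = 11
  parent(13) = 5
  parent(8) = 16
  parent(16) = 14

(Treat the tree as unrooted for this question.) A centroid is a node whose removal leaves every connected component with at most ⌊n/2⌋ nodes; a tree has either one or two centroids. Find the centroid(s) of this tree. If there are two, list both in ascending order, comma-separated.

14

If 14 is removed the pieces have sizes 8, 5, 3, 1, all ≤ ⌊18/2⌋ = 9.
Every other node leaves some component of size > 9, so the centroid is unique.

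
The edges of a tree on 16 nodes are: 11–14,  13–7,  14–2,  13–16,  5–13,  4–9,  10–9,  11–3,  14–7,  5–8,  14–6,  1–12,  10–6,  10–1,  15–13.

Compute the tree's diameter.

8

A longest path is 8 - 5 - 13 - 7 - 14 - 6 - 10 - 1 - 12, with 8 edges.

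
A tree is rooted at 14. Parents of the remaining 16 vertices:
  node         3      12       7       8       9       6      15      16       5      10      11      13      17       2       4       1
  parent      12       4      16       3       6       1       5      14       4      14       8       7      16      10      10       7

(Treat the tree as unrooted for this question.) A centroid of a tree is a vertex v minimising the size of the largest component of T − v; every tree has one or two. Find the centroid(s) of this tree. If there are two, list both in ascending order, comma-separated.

10

Removing 10 splits the tree into components of sizes 8, 7, 1; the largest is 8 ≤ ⌊17/2⌋ = 8.
No neighbour of 10 does as well, so 10 is the unique centroid.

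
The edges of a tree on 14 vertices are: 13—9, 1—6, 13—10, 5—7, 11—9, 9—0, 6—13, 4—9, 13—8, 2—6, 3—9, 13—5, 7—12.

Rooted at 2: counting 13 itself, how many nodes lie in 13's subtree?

11

13's subtree: {13, 9, 10, 8, 5, 11, 3, 0, 4, 7, 12}, size 11.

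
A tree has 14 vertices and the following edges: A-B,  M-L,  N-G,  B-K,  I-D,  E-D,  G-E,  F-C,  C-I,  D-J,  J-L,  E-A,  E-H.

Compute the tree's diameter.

7

BFS from K reaches F last, at distance 7; BFS from F confirms no node is farther.
Path: K-B-A-E-D-I-C-F.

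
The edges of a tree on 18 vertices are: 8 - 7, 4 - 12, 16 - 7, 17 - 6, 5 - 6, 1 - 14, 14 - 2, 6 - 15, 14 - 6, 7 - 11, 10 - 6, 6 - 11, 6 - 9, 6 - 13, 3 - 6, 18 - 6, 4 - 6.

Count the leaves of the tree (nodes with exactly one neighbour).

13

The leaves are 1, 2, 3, 5, 8, 9, 10, 12, 13, 15, 16, 17, 18.
That is 13 leaves.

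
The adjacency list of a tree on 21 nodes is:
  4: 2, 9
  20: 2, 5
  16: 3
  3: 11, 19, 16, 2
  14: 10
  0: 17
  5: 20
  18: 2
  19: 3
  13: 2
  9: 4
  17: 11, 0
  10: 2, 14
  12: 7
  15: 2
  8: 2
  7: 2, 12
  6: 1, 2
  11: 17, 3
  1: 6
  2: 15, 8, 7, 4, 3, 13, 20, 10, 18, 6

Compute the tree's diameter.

A longest path is 0-17-11-3-2-6-1, with 6 edges.

6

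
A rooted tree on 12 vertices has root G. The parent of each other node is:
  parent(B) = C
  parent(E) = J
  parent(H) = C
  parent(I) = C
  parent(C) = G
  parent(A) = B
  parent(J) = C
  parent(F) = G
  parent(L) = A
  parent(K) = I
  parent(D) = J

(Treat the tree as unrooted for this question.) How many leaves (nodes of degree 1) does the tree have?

6

Degree-1 nodes: D, E, F, H, K, L — 6 of them.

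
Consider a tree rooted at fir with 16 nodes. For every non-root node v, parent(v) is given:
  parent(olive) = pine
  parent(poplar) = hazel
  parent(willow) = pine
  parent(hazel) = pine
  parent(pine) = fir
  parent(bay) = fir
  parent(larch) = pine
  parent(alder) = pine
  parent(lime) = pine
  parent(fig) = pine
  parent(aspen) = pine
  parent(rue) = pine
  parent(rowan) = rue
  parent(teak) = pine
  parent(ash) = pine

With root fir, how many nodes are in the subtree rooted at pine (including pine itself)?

The subtree rooted at pine contains: pine, alder, ash, aspen, larch, olive, teak, fig, rue, willow, hazel, lime, rowan, poplar — 14 nodes.

14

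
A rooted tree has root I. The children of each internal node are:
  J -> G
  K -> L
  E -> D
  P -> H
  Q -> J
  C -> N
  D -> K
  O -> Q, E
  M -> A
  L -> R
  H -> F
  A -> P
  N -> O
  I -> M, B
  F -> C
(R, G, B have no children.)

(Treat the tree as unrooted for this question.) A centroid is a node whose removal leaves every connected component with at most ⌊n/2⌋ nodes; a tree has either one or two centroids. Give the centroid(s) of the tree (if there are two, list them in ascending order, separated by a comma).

Removing O splits the tree into components of sizes 9, 5, 3; the largest is 9 ≤ ⌊18/2⌋ = 9.
N is adjacent to O and is also a centroid (the largest component after removing it is likewise 9).

N, O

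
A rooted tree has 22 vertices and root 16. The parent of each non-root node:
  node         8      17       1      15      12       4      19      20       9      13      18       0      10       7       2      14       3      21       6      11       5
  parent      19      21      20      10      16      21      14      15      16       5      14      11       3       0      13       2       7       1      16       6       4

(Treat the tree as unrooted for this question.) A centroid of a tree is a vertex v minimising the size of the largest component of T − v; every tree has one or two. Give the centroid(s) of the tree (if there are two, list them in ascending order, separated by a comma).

Delete 20: the remaining components have sizes 11, 10. Max 11 ≤ 11, so 20 is a centroid.
Its neighbour 1 also leaves a largest component of size 11, so both are centroids.

1, 20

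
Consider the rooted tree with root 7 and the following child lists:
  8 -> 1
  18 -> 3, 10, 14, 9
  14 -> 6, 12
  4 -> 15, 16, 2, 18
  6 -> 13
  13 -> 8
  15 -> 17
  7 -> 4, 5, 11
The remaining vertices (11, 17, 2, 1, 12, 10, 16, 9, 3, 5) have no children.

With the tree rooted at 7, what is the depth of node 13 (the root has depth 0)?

Path from 7 to 13: 7 – 4 – 18 – 14 – 6 – 13, which has 5 edges.

5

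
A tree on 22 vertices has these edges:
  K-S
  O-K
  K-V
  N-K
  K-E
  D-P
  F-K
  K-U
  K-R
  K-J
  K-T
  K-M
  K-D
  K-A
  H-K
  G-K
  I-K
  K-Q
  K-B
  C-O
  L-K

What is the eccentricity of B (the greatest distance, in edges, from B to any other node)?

3

A farthest node from B is P (C also at distance 3).
The path B–K–D–P has 3 edges.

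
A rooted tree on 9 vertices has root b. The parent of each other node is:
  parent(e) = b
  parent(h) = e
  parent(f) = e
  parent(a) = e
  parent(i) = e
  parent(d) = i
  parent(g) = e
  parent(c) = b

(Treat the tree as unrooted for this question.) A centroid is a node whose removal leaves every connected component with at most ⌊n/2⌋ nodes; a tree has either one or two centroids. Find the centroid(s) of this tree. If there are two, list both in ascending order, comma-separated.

e

If e is removed the pieces have sizes 2, 2, 1, 1, 1, 1, all ≤ ⌊9/2⌋ = 4.
Every other node leaves some component of size > 4, so the centroid is unique.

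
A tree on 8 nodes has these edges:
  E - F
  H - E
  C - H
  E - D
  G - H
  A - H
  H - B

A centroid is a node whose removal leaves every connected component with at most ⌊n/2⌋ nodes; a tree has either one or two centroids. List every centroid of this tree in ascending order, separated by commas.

H

Delete H: the remaining components have sizes 3, 1, 1, 1, 1. Max 3 ≤ 4, so H is a centroid.
No neighbour of H does as well, so H is the unique centroid.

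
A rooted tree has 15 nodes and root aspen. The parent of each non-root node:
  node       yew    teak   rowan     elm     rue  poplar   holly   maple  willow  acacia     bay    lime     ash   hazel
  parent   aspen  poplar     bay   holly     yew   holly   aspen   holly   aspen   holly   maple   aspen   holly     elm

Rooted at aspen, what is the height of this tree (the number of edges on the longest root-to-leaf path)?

rowan sits deepest: aspen-holly-maple-bay-rowan — 4 edges from the root.

4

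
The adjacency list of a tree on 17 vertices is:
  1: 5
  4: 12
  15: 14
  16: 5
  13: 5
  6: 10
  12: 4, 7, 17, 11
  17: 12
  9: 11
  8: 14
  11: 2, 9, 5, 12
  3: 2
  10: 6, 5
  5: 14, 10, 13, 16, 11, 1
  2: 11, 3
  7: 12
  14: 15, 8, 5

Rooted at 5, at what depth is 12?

2

Climbing from 12 to the root: 12 → 11 → 5. That's 2 steps.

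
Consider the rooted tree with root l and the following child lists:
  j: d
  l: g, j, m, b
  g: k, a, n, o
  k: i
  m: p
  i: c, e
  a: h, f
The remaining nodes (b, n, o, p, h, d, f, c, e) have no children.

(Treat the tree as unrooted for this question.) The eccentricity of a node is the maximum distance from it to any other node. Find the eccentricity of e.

6

A farthest node from e is d (p also at distance 6).
The path e–i–k–g–l–j–d has 6 edges.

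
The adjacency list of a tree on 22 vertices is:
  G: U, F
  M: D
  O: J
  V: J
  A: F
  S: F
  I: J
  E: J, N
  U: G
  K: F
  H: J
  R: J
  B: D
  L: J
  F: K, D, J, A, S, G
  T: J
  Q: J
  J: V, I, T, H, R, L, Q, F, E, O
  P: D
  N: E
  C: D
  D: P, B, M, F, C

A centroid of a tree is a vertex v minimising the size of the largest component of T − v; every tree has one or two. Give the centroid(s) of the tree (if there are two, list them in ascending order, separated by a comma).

F, J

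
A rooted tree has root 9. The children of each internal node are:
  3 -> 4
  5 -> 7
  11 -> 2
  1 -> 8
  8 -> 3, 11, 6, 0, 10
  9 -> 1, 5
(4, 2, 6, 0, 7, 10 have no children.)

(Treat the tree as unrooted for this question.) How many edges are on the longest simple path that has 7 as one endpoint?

6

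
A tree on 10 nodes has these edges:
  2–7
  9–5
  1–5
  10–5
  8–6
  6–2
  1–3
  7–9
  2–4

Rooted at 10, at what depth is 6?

10–5–9–7–2–6 — 5 edges.

5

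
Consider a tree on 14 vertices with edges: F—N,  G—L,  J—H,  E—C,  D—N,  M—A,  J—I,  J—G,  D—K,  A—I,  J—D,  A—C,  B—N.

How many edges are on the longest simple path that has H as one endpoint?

5

A farthest node from H is E.
The path H–J–I–A–C–E has 5 edges.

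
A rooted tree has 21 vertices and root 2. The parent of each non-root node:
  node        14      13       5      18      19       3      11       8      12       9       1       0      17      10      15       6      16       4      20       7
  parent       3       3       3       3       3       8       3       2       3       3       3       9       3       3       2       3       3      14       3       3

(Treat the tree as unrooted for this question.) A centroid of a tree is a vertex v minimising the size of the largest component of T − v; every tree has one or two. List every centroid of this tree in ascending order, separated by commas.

3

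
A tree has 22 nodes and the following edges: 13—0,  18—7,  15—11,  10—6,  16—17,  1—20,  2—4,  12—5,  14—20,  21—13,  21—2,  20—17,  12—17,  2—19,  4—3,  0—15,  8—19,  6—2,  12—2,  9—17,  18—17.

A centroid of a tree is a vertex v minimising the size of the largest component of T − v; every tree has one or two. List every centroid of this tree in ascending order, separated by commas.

If 2 is removed the pieces have sizes 10, 5, 2, 2, 2, all ≤ ⌊22/2⌋ = 11.
Every other node leaves some component of size > 11, so the centroid is unique.

2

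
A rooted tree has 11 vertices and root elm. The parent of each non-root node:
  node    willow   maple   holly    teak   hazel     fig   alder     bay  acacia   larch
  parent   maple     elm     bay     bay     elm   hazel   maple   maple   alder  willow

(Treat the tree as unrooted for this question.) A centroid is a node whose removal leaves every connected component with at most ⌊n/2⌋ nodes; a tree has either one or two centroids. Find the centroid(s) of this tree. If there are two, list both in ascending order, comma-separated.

maple

If maple is removed the pieces have sizes 3, 3, 2, 2, all ≤ ⌊11/2⌋ = 5.
Every other node leaves some component of size > 5, so the centroid is unique.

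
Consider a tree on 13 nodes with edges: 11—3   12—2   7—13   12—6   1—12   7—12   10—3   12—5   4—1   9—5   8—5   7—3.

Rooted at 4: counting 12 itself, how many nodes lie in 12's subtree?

The subtree rooted at 12 contains: 12, 7, 5, 2, 6, 3, 13, 8, 9, 10, 11 — 11 nodes.

11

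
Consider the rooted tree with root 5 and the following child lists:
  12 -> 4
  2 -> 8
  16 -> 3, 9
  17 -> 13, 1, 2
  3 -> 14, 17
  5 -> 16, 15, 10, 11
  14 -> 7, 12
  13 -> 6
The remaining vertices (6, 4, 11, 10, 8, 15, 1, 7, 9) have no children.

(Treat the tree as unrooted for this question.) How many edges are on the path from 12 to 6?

The path is 12 - 14 - 3 - 17 - 13 - 6, which has 5 edges.

5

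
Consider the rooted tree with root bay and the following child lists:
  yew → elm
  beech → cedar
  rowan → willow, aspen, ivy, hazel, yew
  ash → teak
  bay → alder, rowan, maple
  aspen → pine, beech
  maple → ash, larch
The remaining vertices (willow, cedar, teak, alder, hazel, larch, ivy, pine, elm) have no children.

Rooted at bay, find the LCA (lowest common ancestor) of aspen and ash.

aspen's ancestor chain is aspen, rowan, bay and ash's is ash, maple, bay; they first meet at bay.

bay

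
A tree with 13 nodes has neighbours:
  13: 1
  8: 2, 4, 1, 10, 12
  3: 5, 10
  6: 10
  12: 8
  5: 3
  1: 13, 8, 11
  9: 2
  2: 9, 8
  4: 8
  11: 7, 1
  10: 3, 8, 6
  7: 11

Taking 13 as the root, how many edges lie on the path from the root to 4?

Climbing from 4 to the root: 4–8–1–13. That's 3 steps.

3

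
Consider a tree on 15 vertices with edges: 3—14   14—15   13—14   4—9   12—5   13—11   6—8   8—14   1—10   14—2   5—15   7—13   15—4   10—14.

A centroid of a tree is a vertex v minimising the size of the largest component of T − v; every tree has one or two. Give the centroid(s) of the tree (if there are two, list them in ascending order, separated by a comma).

14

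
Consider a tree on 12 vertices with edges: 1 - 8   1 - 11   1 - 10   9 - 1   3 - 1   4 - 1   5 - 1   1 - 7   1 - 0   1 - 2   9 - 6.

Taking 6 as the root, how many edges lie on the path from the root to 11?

3

6 – 9 – 1 – 11 — 3 edges.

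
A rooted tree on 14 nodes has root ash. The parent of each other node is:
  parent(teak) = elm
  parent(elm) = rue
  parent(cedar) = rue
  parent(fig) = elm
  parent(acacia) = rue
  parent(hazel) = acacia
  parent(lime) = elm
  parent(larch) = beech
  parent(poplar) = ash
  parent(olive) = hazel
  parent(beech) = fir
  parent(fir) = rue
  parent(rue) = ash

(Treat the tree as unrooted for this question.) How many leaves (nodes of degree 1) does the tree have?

7

Exactly 7 nodes have a single neighbour: cedar, fig, larch, lime, olive, poplar, teak.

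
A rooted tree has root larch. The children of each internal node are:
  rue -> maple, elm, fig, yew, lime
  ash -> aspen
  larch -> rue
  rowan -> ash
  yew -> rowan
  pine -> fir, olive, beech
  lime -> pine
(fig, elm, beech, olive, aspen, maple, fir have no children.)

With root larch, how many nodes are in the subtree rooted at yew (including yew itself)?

4

yew's subtree: {yew, rowan, ash, aspen}, size 4.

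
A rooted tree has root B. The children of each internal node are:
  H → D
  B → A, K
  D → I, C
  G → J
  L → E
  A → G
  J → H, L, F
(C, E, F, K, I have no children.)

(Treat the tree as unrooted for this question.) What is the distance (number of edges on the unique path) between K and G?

3

The path is K - B - A - G, which has 3 edges.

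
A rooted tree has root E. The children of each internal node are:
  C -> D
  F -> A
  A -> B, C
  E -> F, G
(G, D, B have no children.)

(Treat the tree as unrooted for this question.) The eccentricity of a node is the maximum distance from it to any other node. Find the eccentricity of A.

The node farthest from A is G, via A–F–E–G — 3 edges.

3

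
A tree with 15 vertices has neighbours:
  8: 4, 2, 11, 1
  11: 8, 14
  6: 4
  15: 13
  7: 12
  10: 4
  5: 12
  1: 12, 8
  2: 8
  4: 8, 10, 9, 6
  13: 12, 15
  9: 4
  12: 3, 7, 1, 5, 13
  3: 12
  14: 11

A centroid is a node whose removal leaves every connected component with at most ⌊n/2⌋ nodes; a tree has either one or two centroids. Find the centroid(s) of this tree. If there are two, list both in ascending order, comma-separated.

8

Removing 8 splits the tree into components of sizes 7, 4, 2, 1; the largest is 7 ≤ ⌊15/2⌋ = 7.
Every other node leaves some component of size > 7, so the centroid is unique.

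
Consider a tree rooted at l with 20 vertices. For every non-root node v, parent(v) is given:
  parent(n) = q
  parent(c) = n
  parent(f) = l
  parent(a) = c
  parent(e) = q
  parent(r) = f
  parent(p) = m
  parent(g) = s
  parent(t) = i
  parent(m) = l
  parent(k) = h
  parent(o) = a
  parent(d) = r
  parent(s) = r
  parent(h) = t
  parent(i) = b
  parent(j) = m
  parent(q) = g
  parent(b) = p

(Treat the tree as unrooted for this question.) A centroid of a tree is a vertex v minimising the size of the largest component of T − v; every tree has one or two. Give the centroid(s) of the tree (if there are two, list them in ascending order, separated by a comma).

Removing r splits the tree into components of sizes 10, 8, 1; the largest is 10 ≤ ⌊20/2⌋ = 10.
Its neighbour f also leaves a largest component of size 10, so both are centroids.

f, r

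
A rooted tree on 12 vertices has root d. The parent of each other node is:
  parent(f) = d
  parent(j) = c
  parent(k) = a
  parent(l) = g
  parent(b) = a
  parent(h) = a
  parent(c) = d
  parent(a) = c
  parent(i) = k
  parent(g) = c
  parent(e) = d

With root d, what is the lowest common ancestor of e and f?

d

Ancestors of e (toward the root): e, d.
Ancestors of f: f, d.
The deepest node appearing in both lists is d.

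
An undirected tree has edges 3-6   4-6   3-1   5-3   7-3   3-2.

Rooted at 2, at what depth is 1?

2

Path from 2 to 1: 2 – 3 – 1, which has 2 edges.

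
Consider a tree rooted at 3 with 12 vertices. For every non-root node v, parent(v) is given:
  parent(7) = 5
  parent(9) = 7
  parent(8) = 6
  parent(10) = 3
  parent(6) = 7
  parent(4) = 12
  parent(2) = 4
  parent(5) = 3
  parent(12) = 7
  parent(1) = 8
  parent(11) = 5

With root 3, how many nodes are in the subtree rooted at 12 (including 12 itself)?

The subtree rooted at 12 contains: 12, 4, 2 — 3 nodes.

3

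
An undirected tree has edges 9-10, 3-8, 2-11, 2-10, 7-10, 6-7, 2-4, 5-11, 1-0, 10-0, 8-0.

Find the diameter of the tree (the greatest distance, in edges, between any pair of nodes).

BFS from 3 reaches 5 last, at distance 6; BFS from 5 confirms no node is farther.
Path: 3-8-0-10-2-11-5.

6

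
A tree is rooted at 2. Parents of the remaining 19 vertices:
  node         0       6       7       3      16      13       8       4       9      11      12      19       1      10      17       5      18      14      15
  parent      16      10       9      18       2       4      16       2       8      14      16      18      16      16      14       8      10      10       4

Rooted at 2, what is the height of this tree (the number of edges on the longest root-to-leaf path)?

4

A deepest node is 3, reached by 2 → 16 → 10 → 18 → 3.
That path has 4 edges, so the height is 4.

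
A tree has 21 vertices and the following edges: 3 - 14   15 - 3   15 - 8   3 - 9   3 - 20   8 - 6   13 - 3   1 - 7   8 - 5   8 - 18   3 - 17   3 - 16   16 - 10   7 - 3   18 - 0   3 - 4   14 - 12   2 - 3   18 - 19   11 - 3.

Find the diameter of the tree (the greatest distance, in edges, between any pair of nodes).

6

A longest path is 0-18-8-15-3-16-10, with 6 edges.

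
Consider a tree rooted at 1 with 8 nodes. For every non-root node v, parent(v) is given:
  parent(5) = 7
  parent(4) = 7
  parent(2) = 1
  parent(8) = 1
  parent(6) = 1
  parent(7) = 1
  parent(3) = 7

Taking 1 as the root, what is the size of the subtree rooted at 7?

Descendants of 7 (including itself): 7, 4, 5, 3. That's 4.

4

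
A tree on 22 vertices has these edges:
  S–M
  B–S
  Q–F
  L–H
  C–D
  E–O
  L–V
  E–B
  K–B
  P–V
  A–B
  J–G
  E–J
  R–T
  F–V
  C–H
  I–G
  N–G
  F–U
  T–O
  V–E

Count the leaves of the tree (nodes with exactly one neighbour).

Degree-1 nodes: A, D, I, K, M, N, P, Q, R, U — 10 of them.

10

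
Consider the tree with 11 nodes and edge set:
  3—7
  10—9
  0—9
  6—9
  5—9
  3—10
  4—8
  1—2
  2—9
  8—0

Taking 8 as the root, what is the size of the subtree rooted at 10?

Descendants of 10 (including itself): 10, 3, 7. That's 3.

3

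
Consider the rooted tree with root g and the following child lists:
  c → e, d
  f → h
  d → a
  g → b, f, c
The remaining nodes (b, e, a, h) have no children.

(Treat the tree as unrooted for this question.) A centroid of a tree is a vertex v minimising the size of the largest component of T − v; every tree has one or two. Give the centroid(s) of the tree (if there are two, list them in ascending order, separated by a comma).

c, g

Delete c: the remaining components have sizes 4, 2, 1. Max 4 ≤ 4, so c is a centroid.
g is adjacent to c and is also a centroid (the largest component after removing it is likewise 4).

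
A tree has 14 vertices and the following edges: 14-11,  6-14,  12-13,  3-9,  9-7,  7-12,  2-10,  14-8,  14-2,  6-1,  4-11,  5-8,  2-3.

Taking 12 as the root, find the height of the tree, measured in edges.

7

5 sits deepest: 12 – 7 – 9 – 3 – 2 – 14 – 8 – 5 — 7 edges from the root.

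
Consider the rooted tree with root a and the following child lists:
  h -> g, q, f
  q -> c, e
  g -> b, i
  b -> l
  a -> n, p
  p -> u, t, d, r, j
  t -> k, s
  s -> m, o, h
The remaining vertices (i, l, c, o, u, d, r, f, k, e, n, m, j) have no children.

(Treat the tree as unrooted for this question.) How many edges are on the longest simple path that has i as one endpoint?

A farthest node from i is n.
The path i-g-h-s-t-p-a-n has 7 edges.

7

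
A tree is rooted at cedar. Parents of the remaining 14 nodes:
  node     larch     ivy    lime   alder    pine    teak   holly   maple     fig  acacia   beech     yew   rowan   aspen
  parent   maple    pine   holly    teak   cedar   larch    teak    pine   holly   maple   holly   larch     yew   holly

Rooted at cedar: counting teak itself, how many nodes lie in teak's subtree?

Descendants of teak (including itself): teak, holly, alder, lime, fig, beech, aspen. That's 7.

7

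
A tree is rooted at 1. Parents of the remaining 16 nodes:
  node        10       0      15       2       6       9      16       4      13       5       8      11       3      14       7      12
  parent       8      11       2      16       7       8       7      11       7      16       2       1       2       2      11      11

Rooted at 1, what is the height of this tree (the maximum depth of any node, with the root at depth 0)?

6

A deepest node is 10, reached by 1-11-7-16-2-8-10.
That path has 6 edges, so the height is 6.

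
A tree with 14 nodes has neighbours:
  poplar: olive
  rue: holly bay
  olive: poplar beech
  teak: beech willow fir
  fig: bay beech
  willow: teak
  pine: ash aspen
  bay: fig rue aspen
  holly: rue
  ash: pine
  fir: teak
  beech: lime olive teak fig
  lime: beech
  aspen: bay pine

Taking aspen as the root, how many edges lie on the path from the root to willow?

Path from aspen to willow: aspen → bay → fig → beech → teak → willow, which has 5 edges.

5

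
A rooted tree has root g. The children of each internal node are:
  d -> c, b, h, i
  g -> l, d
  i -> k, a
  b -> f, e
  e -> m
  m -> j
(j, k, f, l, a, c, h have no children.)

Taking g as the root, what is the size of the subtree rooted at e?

The subtree rooted at e contains: e, m, j — 3 nodes.

3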